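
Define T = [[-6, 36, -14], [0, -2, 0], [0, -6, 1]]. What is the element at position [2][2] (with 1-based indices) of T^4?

Characteristic polynomial: r^3 + 7r^2 + 4r - 12 = (r - 1)(r + 2)(r + 6), so the eigenvalues are -6, -2, 1.
r=-6: eigenvector (1, 0, 0).
r=-2: eigenvector (2, 1, 2).
r=1: eigenvector (-2, 0, 1).
P = [[1, 2, -2], [0, 1, 0], [0, 2, 1]], D = diag(-6, -2, 1), P⁻¹ = [[1, -6, 2], [0, 1, 0], [0, -2, 1]].
T⁴ = P·diag(1296, 16, 1)·P⁻¹ = [[1296, -7740, 2590], [0, 16, 0], [0, 30, 1]].
The requested entry is 16.

16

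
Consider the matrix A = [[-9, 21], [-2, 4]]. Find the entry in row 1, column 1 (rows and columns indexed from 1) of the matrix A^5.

Characteristic polynomial: s^2 + 5s + 6 = (s + 2)(s + 3), so the eigenvalues are -3, -2.
s=-2: eigenvector (3, 1).
s=-3: eigenvector (7, 2).
P = [[3, 7], [1, 2]], D = diag(-2, -3), P⁻¹ = [[-2, 7], [1, -3]].
A⁵ = P·diag(-32, -243)·P⁻¹ = [[-1509, 4431], [-422, 1234]].
The requested entry is -1509.

-1509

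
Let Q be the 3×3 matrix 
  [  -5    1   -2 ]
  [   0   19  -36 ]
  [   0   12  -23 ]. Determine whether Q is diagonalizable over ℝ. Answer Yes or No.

No

Characteristic polynomial: p(r) = r^3 + 9r^2 + 15r - 25 = (r - 1)(r + 5)^2.
r = -5 has algebraic multiplicity 2; rank(Q + 5I) = 2, so geometric multiplicity = 1.
Geometric multiplicity < algebraic multiplicity, so Q is not diagonalizable.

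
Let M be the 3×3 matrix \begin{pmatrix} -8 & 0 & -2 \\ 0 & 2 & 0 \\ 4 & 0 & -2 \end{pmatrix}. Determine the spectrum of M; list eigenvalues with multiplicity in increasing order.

Characteristic polynomial: p(s) = s^3 + 8s^2 + 4s - 48 = (s - 2)(s + 4)(s + 6).
Roots (with multiplicity): -6, -4, 2.

-6, -4, 2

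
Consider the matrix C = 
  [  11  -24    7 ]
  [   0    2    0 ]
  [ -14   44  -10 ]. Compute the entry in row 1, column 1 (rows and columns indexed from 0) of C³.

8

Characteristic polynomial: s^3 - 3s^2 - 10s + 24 = (s - 4)(s - 2)(s + 3), so the eigenvalues are -3, 2, 4.
s=-3: eigenvector (1, 0, -2).
s=2: eigenvector (-2, 1, 6).
s=4: eigenvector (1, 0, -1).
P = [[1, -2, 1], [0, 1, 0], [-2, 6, -1]], D = diag(-3, 2, 4), P⁻¹ = [[-1, 4, -1], [0, 1, 0], [2, -2, 1]].
C³ = P·diag(-27, 8, 64)·P⁻¹ = [[155, -252, 91], [0, 8, 0], [-182, 392, -118]].
The requested entry is 8.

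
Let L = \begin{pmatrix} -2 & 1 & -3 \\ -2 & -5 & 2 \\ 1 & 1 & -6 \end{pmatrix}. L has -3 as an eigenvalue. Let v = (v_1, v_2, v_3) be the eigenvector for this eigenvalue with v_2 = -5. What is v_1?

5

L + 3I = [[1, 1, -3], [-2, -2, 2], [1, 1, -3]].
Solving (L + 3I)v = 0 gives the eigenspace spanned by (5, -5, 0).
With v_2 = -5, v = (5, -5, 0), so v_1 = 5.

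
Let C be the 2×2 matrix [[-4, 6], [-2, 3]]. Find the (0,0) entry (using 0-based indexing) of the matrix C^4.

Characteristic polynomial: r^2 + r = r(r + 1), so the eigenvalues are -1, 0.
r=0: eigenvector (-3, -2).
r=-1: eigenvector (2, 1).
P = [[-3, 2], [-2, 1]], D = diag(0, -1), P⁻¹ = [[1, -2], [2, -3]].
C⁴ = P·diag(0, 1)·P⁻¹ = [[4, -6], [2, -3]].
The requested entry is 4.

4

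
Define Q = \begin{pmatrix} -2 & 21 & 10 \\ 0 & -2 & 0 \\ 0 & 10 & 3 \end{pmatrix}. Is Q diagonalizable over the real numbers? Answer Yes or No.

No

Characteristic polynomial: p(t) = t^3 + t^2 - 8t - 12 = (t - 3)(t + 2)^2.
t = -2 has algebraic multiplicity 2; rank(Q + 2I) = 2, so geometric multiplicity = 1.
Geometric multiplicity < algebraic multiplicity, so Q is not diagonalizable.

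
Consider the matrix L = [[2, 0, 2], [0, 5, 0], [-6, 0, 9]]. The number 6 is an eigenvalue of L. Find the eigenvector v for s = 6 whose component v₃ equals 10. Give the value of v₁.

5

L − 6I = [[-4, 0, 2], [0, -1, 0], [-6, 0, 3]].
Solving (L − 6I)v = 0 gives the eigenspace spanned by (5, 0, 10).
With v₃ = 10, v = (5, 0, 10), so v₁ = 5.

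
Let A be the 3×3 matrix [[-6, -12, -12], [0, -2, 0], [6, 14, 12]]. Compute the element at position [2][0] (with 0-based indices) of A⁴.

1296

Characteristic polynomial: r^3 - 4r^2 - 12r = r(r - 6)(r + 2), so the eigenvalues are -2, 0, 6.
r=6: eigenvector (-1, 0, 1).
r=-2: eigenvector (0, 1, -1).
r=0: eigenvector (2, 0, -1).
P = [[-1, 0, 2], [0, 1, 0], [1, -1, -1]], D = diag(6, -2, 0), P⁻¹ = [[1, 2, 2], [0, 1, 0], [1, 1, 1]].
A⁴ = P·diag(1296, 16, 0)·P⁻¹ = [[-1296, -2592, -2592], [0, 16, 0], [1296, 2576, 2592]].
The requested entry is 1296.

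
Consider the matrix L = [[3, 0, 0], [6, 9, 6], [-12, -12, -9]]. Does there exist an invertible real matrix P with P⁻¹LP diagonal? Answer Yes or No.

Yes

Characteristic polynomial: p(s) = s^3 - 3s^2 - 9s + 27 = (s - 3)^2(s + 3).
s = 3 has algebraic multiplicity 2; rank(L − 3I) = 1, so geometric multiplicity = 2.
Every eigenvalue has geometric = algebraic multiplicity, so L is diagonalizable.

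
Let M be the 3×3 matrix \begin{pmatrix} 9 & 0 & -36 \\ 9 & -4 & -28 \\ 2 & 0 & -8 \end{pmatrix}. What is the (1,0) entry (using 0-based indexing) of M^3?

Characteristic polynomial: r^3 + 3r^2 - 4r = r(r - 1)(r + 4), so the eigenvalues are -4, 0, 1.
r=1: eigenvector (9, 5, 2).
r=0: eigenvector (4, 2, 1).
r=-4: eigenvector (0, 1, 0).
P = [[9, 4, 0], [5, 2, 1], [2, 1, 0]], D = diag(1, 0, -4), P⁻¹ = [[1, 0, -4], [-2, 0, 9], [-1, 1, 2]].
M³ = P·diag(1, 0, -64)·P⁻¹ = [[9, 0, -36], [69, -64, -148], [2, 0, -8]].
The requested entry is 69.

69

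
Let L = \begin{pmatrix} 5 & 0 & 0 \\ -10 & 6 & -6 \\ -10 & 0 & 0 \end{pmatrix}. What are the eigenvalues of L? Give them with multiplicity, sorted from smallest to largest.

Characteristic polynomial: p(r) = r^3 - 11r^2 + 30r = r(r - 6)(r - 5).
Roots (with multiplicity): 0, 5, 6.

0, 5, 6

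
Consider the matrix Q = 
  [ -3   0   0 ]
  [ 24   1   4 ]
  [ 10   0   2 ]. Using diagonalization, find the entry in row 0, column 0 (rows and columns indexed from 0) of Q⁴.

81

Characteristic polynomial: λ^3 - 7λ + 6 = (λ - 2)(λ - 1)(λ + 3), so the eigenvalues are -3, 1, 2.
λ=-3: eigenvector (1, -4, -2).
λ=2: eigenvector (0, 4, 1).
λ=1: eigenvector (0, 1, 0).
P = [[1, 0, 0], [-4, 4, 1], [-2, 1, 0]], D = diag(-3, 2, 1), P⁻¹ = [[1, 0, 0], [2, 0, 1], [-4, 1, -4]].
Q⁴ = P·diag(81, 16, 1)·P⁻¹ = [[81, 0, 0], [-200, 1, 60], [-130, 0, 16]].
The requested entry is 81.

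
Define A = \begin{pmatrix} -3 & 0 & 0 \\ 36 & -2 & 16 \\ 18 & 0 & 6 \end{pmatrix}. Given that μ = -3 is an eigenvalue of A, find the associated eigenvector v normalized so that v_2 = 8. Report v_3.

A + 3I = [[0, 0, 0], [36, 1, 16], [18, 0, 9]].
Solving (A + 3I)v = 0 gives the eigenspace spanned by (-2, 8, 4).
With v_2 = 8, v = (-2, 8, 4), so v_3 = 4.

4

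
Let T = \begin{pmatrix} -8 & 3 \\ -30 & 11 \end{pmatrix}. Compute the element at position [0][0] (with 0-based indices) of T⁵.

-278

Characteristic polynomial: λ^2 - 3λ + 2 = (λ - 2)(λ - 1), so the eigenvalues are 1, 2.
λ=1: eigenvector (1, 3).
λ=2: eigenvector (3, 10).
P = [[1, 3], [3, 10]], D = diag(1, 2), P⁻¹ = [[10, -3], [-3, 1]].
T⁵ = P·diag(1, 32)·P⁻¹ = [[-278, 93], [-930, 311]].
The requested entry is -278.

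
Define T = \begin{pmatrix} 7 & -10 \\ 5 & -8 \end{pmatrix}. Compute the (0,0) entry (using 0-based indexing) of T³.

Characteristic polynomial: λ^2 + λ - 6 = (λ - 2)(λ + 3), so the eigenvalues are -3, 2.
λ=2: eigenvector (2, 1).
λ=-3: eigenvector (1, 1).
P = [[2, 1], [1, 1]], D = diag(2, -3), P⁻¹ = [[1, -1], [-1, 2]].
T³ = P·diag(8, -27)·P⁻¹ = [[43, -70], [35, -62]].
The requested entry is 43.

43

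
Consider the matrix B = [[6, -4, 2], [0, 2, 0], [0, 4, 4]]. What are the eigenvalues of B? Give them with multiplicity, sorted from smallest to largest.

2, 4, 6

Characteristic polynomial: p(s) = s^3 - 12s^2 + 44s - 48 = (s - 6)(s - 4)(s - 2).
Roots (with multiplicity): 2, 4, 6.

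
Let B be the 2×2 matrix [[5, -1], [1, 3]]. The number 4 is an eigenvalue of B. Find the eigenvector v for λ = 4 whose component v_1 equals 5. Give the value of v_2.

5

B − 4I = [[1, -1], [1, -1]].
Solving (B − 4I)v = 0 gives the eigenspace spanned by (5, 5).
With v_1 = 5, v = (5, 5), so v_2 = 5.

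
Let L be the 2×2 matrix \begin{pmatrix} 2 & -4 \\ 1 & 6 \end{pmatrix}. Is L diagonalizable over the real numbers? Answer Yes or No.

Characteristic polynomial: p(s) = s^2 - 8s + 16 = (s - 4)^2.
s = 4 has algebraic multiplicity 2; rank(L − 4I) = 1, so geometric multiplicity = 1.
Geometric multiplicity < algebraic multiplicity, so L is not diagonalizable.

No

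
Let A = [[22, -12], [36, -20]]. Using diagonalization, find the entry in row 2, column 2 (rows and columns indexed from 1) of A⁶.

-12032

Characteristic polynomial: λ^2 - 2λ - 8 = (λ - 4)(λ + 2), so the eigenvalues are -2, 4.
λ=-2: eigenvector (1, 2).
λ=4: eigenvector (-2, -3).
P = [[1, -2], [2, -3]], D = diag(-2, 4), P⁻¹ = [[-3, 2], [-2, 1]].
A⁶ = P·diag(64, 4096)·P⁻¹ = [[16192, -8064], [24192, -12032]].
The requested entry is -12032.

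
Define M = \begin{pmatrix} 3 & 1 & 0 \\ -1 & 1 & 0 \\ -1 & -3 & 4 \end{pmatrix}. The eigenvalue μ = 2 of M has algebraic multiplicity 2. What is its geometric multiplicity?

M − 2I = [[1, 1, 0], [-1, -1, 0], [-1, -3, 2]].
This matrix has rank 2, so its null space has dimension 3 − 2 = 1.

1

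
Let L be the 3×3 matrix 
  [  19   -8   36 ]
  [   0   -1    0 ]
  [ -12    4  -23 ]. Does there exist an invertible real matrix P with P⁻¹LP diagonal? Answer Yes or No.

Characteristic polynomial: p(r) = r^3 + 5r^2 - r - 5 = (r - 1)(r + 1)(r + 5).
All 3 eigenvalues are distinct, so L is diagonalizable.

Yes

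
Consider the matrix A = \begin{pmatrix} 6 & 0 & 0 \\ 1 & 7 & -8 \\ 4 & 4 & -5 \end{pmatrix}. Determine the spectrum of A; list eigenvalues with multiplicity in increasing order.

Characteristic polynomial: p(s) = s^3 - 8s^2 + 9s + 18 = (s - 6)(s - 3)(s + 1).
Roots (with multiplicity): -1, 3, 6.

-1, 3, 6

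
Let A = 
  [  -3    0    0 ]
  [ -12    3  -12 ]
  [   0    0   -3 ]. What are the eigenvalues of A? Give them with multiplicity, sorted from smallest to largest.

Characteristic polynomial: p(μ) = μ^3 + 3μ^2 - 9μ - 27 = (μ - 3)(μ + 3)^2.
Roots (with multiplicity): -3, -3, 3.

-3, -3, 3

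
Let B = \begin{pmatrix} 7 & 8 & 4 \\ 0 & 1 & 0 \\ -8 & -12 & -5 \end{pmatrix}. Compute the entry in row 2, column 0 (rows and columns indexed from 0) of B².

Characteristic polynomial: t^3 - 3t^2 - t + 3 = (t - 3)(t - 1)(t + 1), so the eigenvalues are -1, 1, 3.
t=-1: eigenvector (1, 0, -2).
t=1: eigenvector (0, 1, -2).
t=3: eigenvector (1, 0, -1).
P = [[1, 0, 1], [0, 1, 0], [-2, -2, -1]], D = diag(-1, 1, 3), P⁻¹ = [[-1, -2, -1], [0, 1, 0], [2, 2, 1]].
B² = P·diag(1, 1, 9)·P⁻¹ = [[17, 16, 8], [0, 1, 0], [-16, -16, -7]].
The requested entry is -16.

-16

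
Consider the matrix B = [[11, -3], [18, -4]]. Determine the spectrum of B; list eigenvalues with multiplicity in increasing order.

Characteristic polynomial: p(t) = t^2 - 7t + 10 = (t - 5)(t - 2).
Roots (with multiplicity): 2, 5.

2, 5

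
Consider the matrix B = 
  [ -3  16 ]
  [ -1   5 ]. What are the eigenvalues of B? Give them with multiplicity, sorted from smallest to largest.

Characteristic polynomial: p(s) = s^2 - 2s + 1 = (s - 1)^2.
Roots (with multiplicity): 1, 1.

1, 1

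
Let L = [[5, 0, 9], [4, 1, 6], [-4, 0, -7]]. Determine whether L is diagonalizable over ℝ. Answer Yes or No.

Characteristic polynomial: p(s) = s^3 + s^2 - s - 1 = (s - 1)(s + 1)^2.
s = -1 has algebraic multiplicity 2; rank(L + 1I) = 2, so geometric multiplicity = 1.
Geometric multiplicity < algebraic multiplicity, so L is not diagonalizable.

No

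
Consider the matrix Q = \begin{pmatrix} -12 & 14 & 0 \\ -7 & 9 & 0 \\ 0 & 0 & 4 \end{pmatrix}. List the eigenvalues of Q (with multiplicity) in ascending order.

Characteristic polynomial: p(s) = s^3 - s^2 - 22s + 40 = (s - 4)(s - 2)(s + 5).
Roots (with multiplicity): -5, 2, 4.

-5, 2, 4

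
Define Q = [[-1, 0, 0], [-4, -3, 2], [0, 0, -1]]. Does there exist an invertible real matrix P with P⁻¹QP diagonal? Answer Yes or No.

Characteristic polynomial: p(λ) = λ^3 + 5λ^2 + 7λ + 3 = (λ + 1)^2(λ + 3).
λ = -1 has algebraic multiplicity 2; rank(Q + 1I) = 1, so geometric multiplicity = 2.
Every eigenvalue has geometric = algebraic multiplicity, so Q is diagonalizable.

Yes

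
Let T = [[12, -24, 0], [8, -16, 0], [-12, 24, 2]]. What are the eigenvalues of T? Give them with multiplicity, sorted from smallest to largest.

Characteristic polynomial: p(λ) = λ^3 + 2λ^2 - 8λ = λ(λ - 2)(λ + 4).
Roots (with multiplicity): -4, 0, 2.

-4, 0, 2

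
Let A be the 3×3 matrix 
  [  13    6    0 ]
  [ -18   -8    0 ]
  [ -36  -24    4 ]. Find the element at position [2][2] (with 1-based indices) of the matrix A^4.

-764

Characteristic polynomial: r^3 - 9r^2 + 24r - 16 = (r - 4)^2(r - 1), so the eigenvalues are 1, 4, 4.
r=1: eigenvector (1, -2, -4).
r=4: eigenvector (2, -3, -6).
r=4: eigenvector (4, -6, -11).
P = [[1, 2, 4], [-2, -3, -6], [-4, -6, -11]], D = diag(1, 4, 4), P⁻¹ = [[-3, -2, 0], [2, 5, -2], [0, -2, 1]].
A⁴ = P·diag(1, 256, 256)·P⁻¹ = [[1021, 510, 0], [-1530, -764, 0], [-3060, -2040, 256]].
The requested entry is -764.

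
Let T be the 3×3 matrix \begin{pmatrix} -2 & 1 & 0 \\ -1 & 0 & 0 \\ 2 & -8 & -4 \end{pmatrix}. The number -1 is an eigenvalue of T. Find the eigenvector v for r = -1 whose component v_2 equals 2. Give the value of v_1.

2

T + 1I = [[-1, 1, 0], [-1, 1, 0], [2, -8, -3]].
Solving (T + 1I)v = 0 gives the eigenspace spanned by (2, 2, -4).
With v_2 = 2, v = (2, 2, -4), so v_1 = 2.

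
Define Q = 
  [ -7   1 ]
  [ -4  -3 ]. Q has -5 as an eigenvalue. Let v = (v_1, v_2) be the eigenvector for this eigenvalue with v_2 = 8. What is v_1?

Q + 5I = [[-2, 1], [-4, 2]].
Solving (Q + 5I)v = 0 gives the eigenspace spanned by (4, 8).
With v_2 = 8, v = (4, 8), so v_1 = 4.

4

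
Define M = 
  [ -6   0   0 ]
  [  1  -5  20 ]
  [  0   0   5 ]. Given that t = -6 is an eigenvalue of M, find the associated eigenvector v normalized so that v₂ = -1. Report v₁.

M + 6I = [[0, 0, 0], [1, 1, 20], [0, 0, 11]].
Solving (M + 6I)v = 0 gives the eigenspace spanned by (1, -1, 0).
With v₂ = -1, v = (1, -1, 0), so v₁ = 1.

1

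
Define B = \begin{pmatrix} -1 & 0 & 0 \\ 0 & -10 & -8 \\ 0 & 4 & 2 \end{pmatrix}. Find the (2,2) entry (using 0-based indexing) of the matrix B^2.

-28

Characteristic polynomial: s^3 + 9s^2 + 20s + 12 = (s + 1)(s + 2)(s + 6), so the eigenvalues are -6, -2, -1.
s=-1: eigenvector (1, 0, 0).
s=-2: eigenvector (0, -1, 1).
s=-6: eigenvector (0, -2, 1).
P = [[1, 0, 0], [0, -1, -2], [0, 1, 1]], D = diag(-1, -2, -6), P⁻¹ = [[1, 0, 0], [0, 1, 2], [0, -1, -1]].
B² = P·diag(1, 4, 36)·P⁻¹ = [[1, 0, 0], [0, 68, 64], [0, -32, -28]].
The requested entry is -28.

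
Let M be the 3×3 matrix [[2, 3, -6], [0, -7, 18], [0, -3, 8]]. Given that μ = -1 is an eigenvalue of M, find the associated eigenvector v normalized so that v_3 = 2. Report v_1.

M + 1I = [[3, 3, -6], [0, -6, 18], [0, -3, 9]].
Solving (M + 1I)v = 0 gives the eigenspace spanned by (-2, 6, 2).
With v_3 = 2, v = (-2, 6, 2), so v_1 = -2.

-2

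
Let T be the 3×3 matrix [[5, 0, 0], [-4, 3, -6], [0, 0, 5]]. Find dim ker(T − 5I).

T − 5I = [[0, 0, 0], [-4, -2, -6], [0, 0, 0]].
This matrix has rank 1, so its null space has dimension 3 − 1 = 2.

2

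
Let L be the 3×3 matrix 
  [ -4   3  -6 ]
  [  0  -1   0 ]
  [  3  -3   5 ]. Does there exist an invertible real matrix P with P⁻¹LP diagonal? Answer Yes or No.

Characteristic polynomial: p(s) = s^3 - 3s - 2 = (s - 2)(s + 1)^2.
s = -1 has algebraic multiplicity 2; rank(L + 1I) = 1, so geometric multiplicity = 2.
Every eigenvalue has geometric = algebraic multiplicity, so L is diagonalizable.

Yes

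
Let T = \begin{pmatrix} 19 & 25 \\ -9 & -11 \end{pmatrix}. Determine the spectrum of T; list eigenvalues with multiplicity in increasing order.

4, 4

Characteristic polynomial: p(λ) = λ^2 - 8λ + 16 = (λ - 4)^2.
Roots (with multiplicity): 4, 4.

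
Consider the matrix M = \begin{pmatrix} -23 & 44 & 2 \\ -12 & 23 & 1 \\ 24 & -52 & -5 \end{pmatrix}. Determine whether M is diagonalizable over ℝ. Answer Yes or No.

Characteristic polynomial: p(t) = t^3 + 5t^2 + 3t - 9 = (t - 1)(t + 3)^2.
t = -3 has algebraic multiplicity 2; rank(M + 3I) = 2, so geometric multiplicity = 1.
Geometric multiplicity < algebraic multiplicity, so M is not diagonalizable.

No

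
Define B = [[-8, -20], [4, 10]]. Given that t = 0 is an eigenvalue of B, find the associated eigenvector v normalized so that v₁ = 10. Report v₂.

-4

B = [[-8, -20], [4, 10]].
Solving (B)v = 0 gives the eigenspace spanned by (10, -4).
With v₁ = 10, v = (10, -4), so v₂ = -4.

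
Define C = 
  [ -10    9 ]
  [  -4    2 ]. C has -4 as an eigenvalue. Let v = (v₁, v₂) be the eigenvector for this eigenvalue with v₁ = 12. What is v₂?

8

C + 4I = [[-6, 9], [-4, 6]].
Solving (C + 4I)v = 0 gives the eigenspace spanned by (12, 8).
With v₁ = 12, v = (12, 8), so v₂ = 8.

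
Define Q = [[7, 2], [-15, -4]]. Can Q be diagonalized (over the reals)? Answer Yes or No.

Yes

Characteristic polynomial: p(r) = r^2 - 3r + 2 = (r - 2)(r - 1).
All 2 eigenvalues are distinct, so Q is diagonalizable.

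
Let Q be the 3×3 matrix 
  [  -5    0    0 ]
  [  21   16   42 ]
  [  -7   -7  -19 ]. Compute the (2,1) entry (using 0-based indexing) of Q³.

Characteristic polynomial: λ^3 + 8λ^2 + 5λ - 50 = (λ - 2)(λ + 5)^2, so the eigenvalues are -5, -5, 2.
λ=-5: eigenvector (1, -3, 1).
λ=2: eigenvector (0, 3, -1).
λ=-5: eigenvector (1, -1, 0).
P = [[1, 0, 1], [-3, 3, -1], [1, -1, 0]], D = diag(-5, 2, -5), P⁻¹ = [[1, 1, 3], [1, 1, 2], [0, -1, -3]].
Q³ = P·diag(-125, 8, -125)·P⁻¹ = [[-125, 0, 0], [399, 274, 798], [-133, -133, -391]].
The requested entry is -133.

-133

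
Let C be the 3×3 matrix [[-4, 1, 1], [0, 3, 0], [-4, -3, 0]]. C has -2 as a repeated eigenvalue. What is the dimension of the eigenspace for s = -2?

C + 2I = [[-2, 1, 1], [0, 5, 0], [-4, -3, 2]].
This matrix has rank 2, so its null space has dimension 3 − 2 = 1.

1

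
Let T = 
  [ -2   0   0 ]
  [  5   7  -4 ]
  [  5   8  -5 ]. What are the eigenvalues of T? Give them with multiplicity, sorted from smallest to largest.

Characteristic polynomial: p(μ) = μ^3 - 7μ - 6 = (μ - 3)(μ + 1)(μ + 2).
Roots (with multiplicity): -2, -1, 3.

-2, -1, 3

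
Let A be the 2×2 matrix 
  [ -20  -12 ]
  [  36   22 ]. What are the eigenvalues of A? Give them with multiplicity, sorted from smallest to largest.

-2, 4

Characteristic polynomial: p(λ) = λ^2 - 2λ - 8 = (λ - 4)(λ + 2).
Roots (with multiplicity): -2, 4.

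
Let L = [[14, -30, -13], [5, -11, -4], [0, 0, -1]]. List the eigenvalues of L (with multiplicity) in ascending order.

Characteristic polynomial: p(s) = s^3 - 2s^2 - 7s - 4 = (s - 4)(s + 1)^2.
Roots (with multiplicity): -1, -1, 4.

-1, -1, 4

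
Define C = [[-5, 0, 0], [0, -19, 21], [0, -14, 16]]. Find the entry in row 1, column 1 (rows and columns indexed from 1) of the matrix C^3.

Characteristic polynomial: μ^3 + 8μ^2 + 5μ - 50 = (μ - 2)(μ + 5)^2, so the eigenvalues are -5, -5, 2.
μ=-5: eigenvector (1, 0, 0).
μ=2: eigenvector (0, 1, 1).
μ=-5: eigenvector (0, 3, 2).
P = [[1, 0, 0], [0, 1, 3], [0, 1, 2]], D = diag(-5, 2, -5), P⁻¹ = [[1, 0, 0], [0, -2, 3], [0, 1, -1]].
C³ = P·diag(-125, 8, -125)·P⁻¹ = [[-125, 0, 0], [0, -391, 399], [0, -266, 274]].
The requested entry is -125.

-125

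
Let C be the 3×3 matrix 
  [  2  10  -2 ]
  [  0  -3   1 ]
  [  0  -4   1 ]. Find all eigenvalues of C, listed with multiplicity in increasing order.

-1, -1, 2

Characteristic polynomial: p(λ) = λ^3 - 3λ - 2 = (λ - 2)(λ + 1)^2.
Roots (with multiplicity): -1, -1, 2.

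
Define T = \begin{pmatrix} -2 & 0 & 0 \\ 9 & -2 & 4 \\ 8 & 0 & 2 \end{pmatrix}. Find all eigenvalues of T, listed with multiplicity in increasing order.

Characteristic polynomial: p(λ) = λ^3 + 2λ^2 - 4λ - 8 = (λ - 2)(λ + 2)^2.
Roots (with multiplicity): -2, -2, 2.

-2, -2, 2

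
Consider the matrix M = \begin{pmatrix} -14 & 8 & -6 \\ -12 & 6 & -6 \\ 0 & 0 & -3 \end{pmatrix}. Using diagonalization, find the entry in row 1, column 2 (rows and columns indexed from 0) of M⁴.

2430

Characteristic polynomial: t^3 + 11t^2 + 36t + 36 = (t + 2)(t + 3)(t + 6), so the eigenvalues are -6, -3, -2.
t=-3: eigenvector (-2, -2, 1).
t=-6: eigenvector (1, 1, 0).
t=-2: eigenvector (-2, -3, 0).
P = [[-2, 1, -2], [-2, 1, -3], [1, 0, 0]], D = diag(-3, -6, -2), P⁻¹ = [[0, 0, 1], [3, -2, 2], [1, -1, 0]].
M⁴ = P·diag(81, 1296, 16)·P⁻¹ = [[3856, -2560, 2430], [3840, -2544, 2430], [0, 0, 81]].
The requested entry is 2430.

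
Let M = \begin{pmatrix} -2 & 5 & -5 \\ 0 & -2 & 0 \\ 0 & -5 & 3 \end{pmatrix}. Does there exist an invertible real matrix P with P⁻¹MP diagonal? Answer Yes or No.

Yes

Characteristic polynomial: p(s) = s^3 + s^2 - 8s - 12 = (s - 3)(s + 2)^2.
s = -2 has algebraic multiplicity 2; rank(M + 2I) = 1, so geometric multiplicity = 2.
Every eigenvalue has geometric = algebraic multiplicity, so M is diagonalizable.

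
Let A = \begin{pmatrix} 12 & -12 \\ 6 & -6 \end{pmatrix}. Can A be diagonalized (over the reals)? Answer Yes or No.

Yes

Characteristic polynomial: p(t) = t^2 - 6t = t(t - 6).
All 2 eigenvalues are distinct, so A is diagonalizable.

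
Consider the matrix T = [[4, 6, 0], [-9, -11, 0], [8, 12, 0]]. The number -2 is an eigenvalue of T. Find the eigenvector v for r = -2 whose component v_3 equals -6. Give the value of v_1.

T + 2I = [[6, 6, 0], [-9, -9, 0], [8, 12, 2]].
Solving (T + 2I)v = 0 gives the eigenspace spanned by (-3, 3, -6).
With v_3 = -6, v = (-3, 3, -6), so v_1 = -3.

-3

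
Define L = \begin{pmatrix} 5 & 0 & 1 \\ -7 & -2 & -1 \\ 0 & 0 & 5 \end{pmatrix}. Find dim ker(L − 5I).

L − 5I = [[0, 0, 1], [-7, -7, -1], [0, 0, 0]].
This matrix has rank 2, so its null space has dimension 3 − 2 = 1.

1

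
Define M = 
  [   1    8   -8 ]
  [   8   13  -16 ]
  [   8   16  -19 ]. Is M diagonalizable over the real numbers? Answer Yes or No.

Yes

Characteristic polynomial: p(λ) = λ^3 + 5λ^2 + 3λ - 9 = (λ - 1)(λ + 3)^2.
λ = -3 has algebraic multiplicity 2; rank(M + 3I) = 1, so geometric multiplicity = 2.
Every eigenvalue has geometric = algebraic multiplicity, so M is diagonalizable.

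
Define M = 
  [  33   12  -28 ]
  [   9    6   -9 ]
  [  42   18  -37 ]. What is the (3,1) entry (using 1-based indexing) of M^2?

-6

Characteristic polynomial: s^3 - 2s^2 - 15s = s(s - 5)(s + 3), so the eigenvalues are -3, 0, 5.
s=5: eigenvector (1, 0, 1).
s=0: eigenvector (4, 3, 6).
s=-3: eigenvector (2, 1, 3).
P = [[1, 4, 2], [0, 3, 1], [1, 6, 3]], D = diag(5, 0, -3), P⁻¹ = [[3, 0, -2], [1, 1, -1], [-3, -2, 3]].
M² = P·diag(25, 0, 9)·P⁻¹ = [[21, -36, 4], [-27, -18, 27], [-6, -54, 31]].
The requested entry is -6.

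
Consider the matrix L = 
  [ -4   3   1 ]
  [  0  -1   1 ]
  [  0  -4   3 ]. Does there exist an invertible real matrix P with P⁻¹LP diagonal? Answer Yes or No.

No

Characteristic polynomial: p(t) = t^3 + 2t^2 - 7t + 4 = (t - 1)^2(t + 4).
t = 1 has algebraic multiplicity 2; rank(L − 1I) = 2, so geometric multiplicity = 1.
Geometric multiplicity < algebraic multiplicity, so L is not diagonalizable.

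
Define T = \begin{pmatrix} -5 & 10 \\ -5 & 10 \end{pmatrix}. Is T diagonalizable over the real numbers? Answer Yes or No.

Yes

Characteristic polynomial: p(s) = s^2 - 5s = s(s - 5).
All 2 eigenvalues are distinct, so T is diagonalizable.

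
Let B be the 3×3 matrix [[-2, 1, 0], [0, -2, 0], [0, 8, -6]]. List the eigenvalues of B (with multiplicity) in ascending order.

-6, -2, -2

Characteristic polynomial: p(μ) = μ^3 + 10μ^2 + 28μ + 24 = (μ + 2)^2(μ + 6).
Roots (with multiplicity): -6, -2, -2.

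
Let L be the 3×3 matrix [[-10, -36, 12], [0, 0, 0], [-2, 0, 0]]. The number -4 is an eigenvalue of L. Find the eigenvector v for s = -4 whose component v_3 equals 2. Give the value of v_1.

4

L + 4I = [[-6, -36, 12], [0, 4, 0], [-2, 0, 4]].
Solving (L + 4I)v = 0 gives the eigenspace spanned by (4, 0, 2).
With v_3 = 2, v = (4, 0, 2), so v_1 = 4.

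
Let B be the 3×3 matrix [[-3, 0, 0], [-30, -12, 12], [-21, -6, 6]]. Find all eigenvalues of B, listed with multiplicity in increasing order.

Characteristic polynomial: p(λ) = λ^3 + 9λ^2 + 18λ = λ(λ + 3)(λ + 6).
Roots (with multiplicity): -6, -3, 0.

-6, -3, 0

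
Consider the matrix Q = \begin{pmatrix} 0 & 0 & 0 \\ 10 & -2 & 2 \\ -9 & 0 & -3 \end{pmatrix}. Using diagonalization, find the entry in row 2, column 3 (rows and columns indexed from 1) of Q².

-10

Characteristic polynomial: r^3 + 5r^2 + 6r = r(r + 2)(r + 3), so the eigenvalues are -3, -2, 0.
r=0: eigenvector (1, 2, -3).
r=-2: eigenvector (0, 1, 0).
r=-3: eigenvector (0, -2, 1).
P = [[1, 0, 0], [2, 1, -2], [-3, 0, 1]], D = diag(0, -2, -3), P⁻¹ = [[1, 0, 0], [4, 1, 2], [3, 0, 1]].
Q² = P·diag(0, 4, 9)·P⁻¹ = [[0, 0, 0], [-38, 4, -10], [27, 0, 9]].
The requested entry is -10.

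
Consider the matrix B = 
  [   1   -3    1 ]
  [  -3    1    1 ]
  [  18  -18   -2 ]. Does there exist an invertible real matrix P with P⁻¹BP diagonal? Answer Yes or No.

No

Characteristic polynomial: p(λ) = λ^3 - 12λ - 16 = (λ - 4)(λ + 2)^2.
λ = -2 has algebraic multiplicity 2; rank(B + 2I) = 2, so geometric multiplicity = 1.
Geometric multiplicity < algebraic multiplicity, so B is not diagonalizable.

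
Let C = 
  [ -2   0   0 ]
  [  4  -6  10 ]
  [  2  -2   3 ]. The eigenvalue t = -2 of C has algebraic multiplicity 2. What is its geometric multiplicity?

2

C + 2I = [[0, 0, 0], [4, -4, 10], [2, -2, 5]].
This matrix has rank 1, so its null space has dimension 3 − 1 = 2.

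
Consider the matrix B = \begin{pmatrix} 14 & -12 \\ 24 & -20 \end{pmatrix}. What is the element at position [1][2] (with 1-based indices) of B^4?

1440

Characteristic polynomial: s^2 + 6s + 8 = (s + 2)(s + 4), so the eigenvalues are -4, -2.
s=-4: eigenvector (-2, -3).
s=-2: eigenvector (-3, -4).
P = [[-2, -3], [-3, -4]], D = diag(-4, -2), P⁻¹ = [[4, -3], [-3, 2]].
B⁴ = P·diag(256, 16)·P⁻¹ = [[-1904, 1440], [-2880, 2176]].
The requested entry is 1440.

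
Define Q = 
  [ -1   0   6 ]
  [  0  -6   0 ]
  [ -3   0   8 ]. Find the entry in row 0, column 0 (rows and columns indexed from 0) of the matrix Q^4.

-593

Characteristic polynomial: s^3 - s^2 - 32s + 60 = (s - 5)(s - 2)(s + 6), so the eigenvalues are -6, 2, 5.
s=2: eigenvector (2, 0, 1).
s=-6: eigenvector (0, 1, 0).
s=5: eigenvector (1, 0, 1).
P = [[2, 0, 1], [0, 1, 0], [1, 0, 1]], D = diag(2, -6, 5), P⁻¹ = [[1, 0, -1], [0, 1, 0], [-1, 0, 2]].
Q⁴ = P·diag(16, 1296, 625)·P⁻¹ = [[-593, 0, 1218], [0, 1296, 0], [-609, 0, 1234]].
The requested entry is -593.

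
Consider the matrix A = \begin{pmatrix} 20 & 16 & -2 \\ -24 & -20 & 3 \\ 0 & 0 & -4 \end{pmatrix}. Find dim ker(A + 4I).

1

A + 4I = [[24, 16, -2], [-24, -16, 3], [0, 0, 0]].
This matrix has rank 2, so its null space has dimension 3 − 2 = 1.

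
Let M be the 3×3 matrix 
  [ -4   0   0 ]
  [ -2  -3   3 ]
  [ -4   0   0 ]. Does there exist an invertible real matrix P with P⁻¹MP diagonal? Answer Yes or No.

Characteristic polynomial: p(μ) = μ^3 + 7μ^2 + 12μ = μ(μ + 3)(μ + 4).
All 3 eigenvalues are distinct, so M is diagonalizable.

Yes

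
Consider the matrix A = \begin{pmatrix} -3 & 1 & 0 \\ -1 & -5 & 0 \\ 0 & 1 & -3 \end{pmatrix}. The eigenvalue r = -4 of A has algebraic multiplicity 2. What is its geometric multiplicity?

A + 4I = [[1, 1, 0], [-1, -1, 0], [0, 1, 1]].
This matrix has rank 2, so its null space has dimension 3 − 2 = 1.

1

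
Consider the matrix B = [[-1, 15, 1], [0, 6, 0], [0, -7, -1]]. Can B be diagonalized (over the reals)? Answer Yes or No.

Characteristic polynomial: p(s) = s^3 - 4s^2 - 11s - 6 = (s - 6)(s + 1)^2.
s = -1 has algebraic multiplicity 2; rank(B + 1I) = 2, so geometric multiplicity = 1.
Geometric multiplicity < algebraic multiplicity, so B is not diagonalizable.

No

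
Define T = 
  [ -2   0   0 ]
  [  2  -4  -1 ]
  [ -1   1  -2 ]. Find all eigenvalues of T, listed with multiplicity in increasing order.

Characteristic polynomial: p(r) = r^3 + 8r^2 + 21r + 18 = (r + 2)(r + 3)^2.
Roots (with multiplicity): -3, -3, -2.

-3, -3, -2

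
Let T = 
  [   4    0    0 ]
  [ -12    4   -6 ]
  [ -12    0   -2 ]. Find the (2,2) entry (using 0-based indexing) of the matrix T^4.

Characteristic polynomial: μ^3 - 6μ^2 + 32 = (μ - 4)^2(μ + 2), so the eigenvalues are -2, 4, 4.
μ=4: eigenvector (0, -1, 0).
μ=-2: eigenvector (0, 1, 1).
μ=4: eigenvector (1, 0, -2).
P = [[0, 0, 1], [-1, 1, 0], [0, 1, -2]], D = diag(4, -2, 4), P⁻¹ = [[2, -1, 1], [2, 0, 1], [1, 0, 0]].
T⁴ = P·diag(256, 16, 256)·P⁻¹ = [[256, 0, 0], [-480, 256, -240], [-480, 0, 16]].
The requested entry is 16.

16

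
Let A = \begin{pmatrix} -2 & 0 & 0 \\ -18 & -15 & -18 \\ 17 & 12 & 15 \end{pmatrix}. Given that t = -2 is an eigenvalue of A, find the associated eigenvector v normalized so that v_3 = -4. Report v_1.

A + 2I = [[0, 0, 0], [-18, -13, -18], [17, 12, 17]].
Solving (A + 2I)v = 0 gives the eigenspace spanned by (4, 0, -4).
With v_3 = -4, v = (4, 0, -4), so v_1 = 4.

4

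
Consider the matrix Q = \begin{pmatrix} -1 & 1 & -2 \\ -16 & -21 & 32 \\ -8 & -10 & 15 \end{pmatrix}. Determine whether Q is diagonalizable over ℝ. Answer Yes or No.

No

Characteristic polynomial: p(r) = r^3 + 7r^2 + 11r + 5 = (r + 1)^2(r + 5).
r = -1 has algebraic multiplicity 2; rank(Q + 1I) = 2, so geometric multiplicity = 1.
Geometric multiplicity < algebraic multiplicity, so Q is not diagonalizable.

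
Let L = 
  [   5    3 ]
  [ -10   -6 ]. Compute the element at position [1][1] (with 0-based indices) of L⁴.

Characteristic polynomial: r^2 + r = r(r + 1), so the eigenvalues are -1, 0.
r=-1: eigenvector (1, -2).
r=0: eigenvector (3, -5).
P = [[1, 3], [-2, -5]], D = diag(-1, 0), P⁻¹ = [[-5, -3], [2, 1]].
L⁴ = P·diag(1, 0)·P⁻¹ = [[-5, -3], [10, 6]].
The requested entry is 6.

6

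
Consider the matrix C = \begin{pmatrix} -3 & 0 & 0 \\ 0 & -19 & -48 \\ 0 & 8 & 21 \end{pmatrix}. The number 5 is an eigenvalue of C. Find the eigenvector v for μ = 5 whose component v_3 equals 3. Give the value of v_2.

-6

C − 5I = [[-8, 0, 0], [0, -24, -48], [0, 8, 16]].
Solving (C − 5I)v = 0 gives the eigenspace spanned by (0, -6, 3).
With v_3 = 3, v = (0, -6, 3), so v_2 = -6.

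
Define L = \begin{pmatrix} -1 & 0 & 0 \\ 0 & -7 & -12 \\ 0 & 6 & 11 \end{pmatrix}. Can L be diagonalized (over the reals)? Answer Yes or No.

Characteristic polynomial: p(s) = s^3 - 3s^2 - 9s - 5 = (s - 5)(s + 1)^2.
s = -1 has algebraic multiplicity 2; rank(L + 1I) = 1, so geometric multiplicity = 2.
Every eigenvalue has geometric = algebraic multiplicity, so L is diagonalizable.

Yes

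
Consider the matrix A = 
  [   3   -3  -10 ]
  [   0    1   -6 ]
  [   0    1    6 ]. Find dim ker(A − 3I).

A − 3I = [[0, -3, -10], [0, -2, -6], [0, 1, 3]].
This matrix has rank 2, so its null space has dimension 3 − 2 = 1.

1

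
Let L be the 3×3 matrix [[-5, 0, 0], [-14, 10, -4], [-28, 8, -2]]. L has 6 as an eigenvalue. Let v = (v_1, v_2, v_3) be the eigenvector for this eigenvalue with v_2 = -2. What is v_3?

L − 6I = [[-11, 0, 0], [-14, 4, -4], [-28, 8, -8]].
Solving (L − 6I)v = 0 gives the eigenspace spanned by (0, -2, -2).
With v_2 = -2, v = (0, -2, -2), so v_3 = -2.

-2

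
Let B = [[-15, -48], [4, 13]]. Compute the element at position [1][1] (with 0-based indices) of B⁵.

Characteristic polynomial: μ^2 + 2μ - 3 = (μ - 1)(μ + 3), so the eigenvalues are -3, 1.
μ=1: eigenvector (-3, 1).
μ=-3: eigenvector (4, -1).
P = [[-3, 4], [1, -1]], D = diag(1, -3), P⁻¹ = [[1, 4], [1, 3]].
B⁵ = P·diag(1, -243)·P⁻¹ = [[-975, -2928], [244, 733]].
The requested entry is 733.

733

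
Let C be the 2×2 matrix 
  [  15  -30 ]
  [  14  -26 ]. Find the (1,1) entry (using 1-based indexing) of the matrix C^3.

Characteristic polynomial: r^2 + 11r + 30 = (r + 5)(r + 6), so the eigenvalues are -6, -5.
r=-5: eigenvector (-3, -2).
r=-6: eigenvector (10, 7).
P = [[-3, 10], [-2, 7]], D = diag(-5, -6), P⁻¹ = [[-7, 10], [-2, 3]].
C³ = P·diag(-125, -216)·P⁻¹ = [[1695, -2730], [1274, -2036]].
The requested entry is 1695.

1695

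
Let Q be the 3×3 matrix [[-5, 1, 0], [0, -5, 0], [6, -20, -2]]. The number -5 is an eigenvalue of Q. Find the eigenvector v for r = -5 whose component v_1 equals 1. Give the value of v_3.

Q + 5I = [[0, 1, 0], [0, 0, 0], [6, -20, 3]].
Solving (Q + 5I)v = 0 gives the eigenspace spanned by (1, 0, -2).
With v_1 = 1, v = (1, 0, -2), so v_3 = -2.

-2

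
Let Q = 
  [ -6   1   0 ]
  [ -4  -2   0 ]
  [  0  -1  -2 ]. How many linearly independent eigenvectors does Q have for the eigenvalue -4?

1

Q + 4I = [[-2, 1, 0], [-4, 2, 0], [0, -1, 2]].
This matrix has rank 2, so its null space has dimension 3 − 2 = 1.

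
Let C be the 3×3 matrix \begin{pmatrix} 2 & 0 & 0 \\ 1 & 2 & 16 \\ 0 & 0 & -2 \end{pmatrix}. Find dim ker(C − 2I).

C − 2I = [[0, 0, 0], [1, 0, 16], [0, 0, -4]].
This matrix has rank 2, so its null space has dimension 3 − 2 = 1.

1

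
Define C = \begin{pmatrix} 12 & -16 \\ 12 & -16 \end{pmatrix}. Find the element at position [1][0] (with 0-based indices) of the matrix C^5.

3072

Characteristic polynomial: s^2 + 4s = s(s + 4), so the eigenvalues are -4, 0.
s=0: eigenvector (4, 3).
s=-4: eigenvector (-1, -1).
P = [[4, -1], [3, -1]], D = diag(0, -4), P⁻¹ = [[1, -1], [3, -4]].
C⁵ = P·diag(0, -1024)·P⁻¹ = [[3072, -4096], [3072, -4096]].
The requested entry is 3072.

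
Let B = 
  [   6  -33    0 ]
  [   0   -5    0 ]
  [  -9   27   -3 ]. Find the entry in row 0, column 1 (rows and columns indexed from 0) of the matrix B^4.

-2013

Characteristic polynomial: λ^3 + 2λ^2 - 33λ - 90 = (λ - 6)(λ + 3)(λ + 5), so the eigenvalues are -5, -3, 6.
λ=6: eigenvector (1, 0, -1).
λ=-5: eigenvector (3, 1, 0).
λ=-3: eigenvector (0, 0, 1).
P = [[1, 3, 0], [0, 1, 0], [-1, 0, 1]], D = diag(6, -5, -3), P⁻¹ = [[1, -3, 0], [0, 1, 0], [1, -3, 1]].
B⁴ = P·diag(1296, 625, 81)·P⁻¹ = [[1296, -2013, 0], [0, 625, 0], [-1215, 3645, 81]].
The requested entry is -2013.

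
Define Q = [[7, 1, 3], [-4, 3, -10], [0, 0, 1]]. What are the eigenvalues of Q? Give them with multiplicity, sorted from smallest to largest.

1, 5, 5

Characteristic polynomial: p(t) = t^3 - 11t^2 + 35t - 25 = (t - 5)^2(t - 1).
Roots (with multiplicity): 1, 5, 5.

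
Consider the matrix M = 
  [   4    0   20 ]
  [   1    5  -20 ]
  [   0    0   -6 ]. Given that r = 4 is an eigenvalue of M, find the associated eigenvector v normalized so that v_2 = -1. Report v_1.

1

M − 4I = [[0, 0, 20], [1, 1, -20], [0, 0, -10]].
Solving (M − 4I)v = 0 gives the eigenspace spanned by (1, -1, 0).
With v_2 = -1, v = (1, -1, 0), so v_1 = 1.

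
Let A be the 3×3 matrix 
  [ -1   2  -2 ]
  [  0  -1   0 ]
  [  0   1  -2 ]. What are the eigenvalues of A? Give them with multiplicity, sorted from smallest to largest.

Characteristic polynomial: p(s) = s^3 + 4s^2 + 5s + 2 = (s + 1)^2(s + 2).
Roots (with multiplicity): -2, -1, -1.

-2, -1, -1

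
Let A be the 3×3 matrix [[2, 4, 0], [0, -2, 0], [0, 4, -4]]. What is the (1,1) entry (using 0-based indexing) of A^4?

Characteristic polynomial: r^3 + 4r^2 - 4r - 16 = (r - 2)(r + 2)(r + 4), so the eigenvalues are -4, -2, 2.
r=2: eigenvector (1, 0, 0).
r=-2: eigenvector (-1, 1, 2).
r=-4: eigenvector (0, 0, 1).
P = [[1, -1, 0], [0, 1, 0], [0, 2, 1]], D = diag(2, -2, -4), P⁻¹ = [[1, 1, 0], [0, 1, 0], [0, -2, 1]].
A⁴ = P·diag(16, 16, 256)·P⁻¹ = [[16, 0, 0], [0, 16, 0], [0, -480, 256]].
The requested entry is 16.

16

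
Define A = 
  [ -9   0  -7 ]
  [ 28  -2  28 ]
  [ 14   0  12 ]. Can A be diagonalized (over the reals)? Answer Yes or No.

Yes

Characteristic polynomial: p(t) = t^3 - t^2 - 16t - 20 = (t - 5)(t + 2)^2.
t = -2 has algebraic multiplicity 2; rank(A + 2I) = 1, so geometric multiplicity = 2.
Every eigenvalue has geometric = algebraic multiplicity, so A is diagonalizable.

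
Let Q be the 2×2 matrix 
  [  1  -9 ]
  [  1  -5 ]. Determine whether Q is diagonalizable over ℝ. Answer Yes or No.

No

Characteristic polynomial: p(r) = r^2 + 4r + 4 = (r + 2)^2.
r = -2 has algebraic multiplicity 2; rank(Q + 2I) = 1, so geometric multiplicity = 1.
Geometric multiplicity < algebraic multiplicity, so Q is not diagonalizable.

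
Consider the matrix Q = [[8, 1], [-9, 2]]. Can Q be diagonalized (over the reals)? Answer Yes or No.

No

Characteristic polynomial: p(λ) = λ^2 - 10λ + 25 = (λ - 5)^2.
λ = 5 has algebraic multiplicity 2; rank(Q − 5I) = 1, so geometric multiplicity = 1.
Geometric multiplicity < algebraic multiplicity, so Q is not diagonalizable.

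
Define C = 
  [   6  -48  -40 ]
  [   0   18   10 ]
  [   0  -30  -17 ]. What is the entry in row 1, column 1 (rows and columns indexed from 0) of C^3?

132

Characteristic polynomial: t^3 - 7t^2 + 36 = (t - 6)(t - 3)(t + 2), so the eigenvalues are -2, 3, 6.
t=6: eigenvector (1, 0, 0).
t=-2: eigenvector (-4, 1, -2).
t=3: eigenvector (-8, 2, -3).
P = [[1, -4, -8], [0, 1, 2], [0, -2, -3]], D = diag(6, -2, 3), P⁻¹ = [[1, 4, 0], [0, -3, -2], [0, 2, 1]].
C³ = P·diag(216, -8, 27)·P⁻¹ = [[216, 336, -280], [0, 132, 70], [0, -210, -113]].
The requested entry is 132.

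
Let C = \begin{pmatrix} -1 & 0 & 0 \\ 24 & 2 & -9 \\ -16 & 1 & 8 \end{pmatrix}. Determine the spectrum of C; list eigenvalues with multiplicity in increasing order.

Characteristic polynomial: p(μ) = μ^3 - 9μ^2 + 15μ + 25 = (μ - 5)^2(μ + 1).
Roots (with multiplicity): -1, 5, 5.

-1, 5, 5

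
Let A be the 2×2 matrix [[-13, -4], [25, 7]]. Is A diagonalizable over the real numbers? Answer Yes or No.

Characteristic polynomial: p(s) = s^2 + 6s + 9 = (s + 3)^2.
s = -3 has algebraic multiplicity 2; rank(A + 3I) = 1, so geometric multiplicity = 1.
Geometric multiplicity < algebraic multiplicity, so A is not diagonalizable.

No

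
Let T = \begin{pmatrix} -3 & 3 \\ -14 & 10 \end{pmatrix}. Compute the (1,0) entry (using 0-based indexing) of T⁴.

Characteristic polynomial: λ^2 - 7λ + 12 = (λ - 4)(λ - 3), so the eigenvalues are 3, 4.
λ=3: eigenvector (1, 2).
λ=4: eigenvector (3, 7).
P = [[1, 3], [2, 7]], D = diag(3, 4), P⁻¹ = [[7, -3], [-2, 1]].
T⁴ = P·diag(81, 256)·P⁻¹ = [[-969, 525], [-2450, 1306]].
The requested entry is -2450.

-2450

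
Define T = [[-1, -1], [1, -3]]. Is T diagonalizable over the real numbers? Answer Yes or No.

Characteristic polynomial: p(r) = r^2 + 4r + 4 = (r + 2)^2.
r = -2 has algebraic multiplicity 2; rank(T + 2I) = 1, so geometric multiplicity = 1.
Geometric multiplicity < algebraic multiplicity, so T is not diagonalizable.

No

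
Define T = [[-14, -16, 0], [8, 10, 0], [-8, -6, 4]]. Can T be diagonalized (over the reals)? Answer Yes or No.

Yes

Characteristic polynomial: p(s) = s^3 - 28s + 48 = (s - 4)(s - 2)(s + 6).
All 3 eigenvalues are distinct, so T is diagonalizable.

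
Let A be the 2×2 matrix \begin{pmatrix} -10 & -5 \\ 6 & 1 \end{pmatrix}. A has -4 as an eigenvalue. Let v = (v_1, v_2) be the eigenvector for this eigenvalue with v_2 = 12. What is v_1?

-10

A + 4I = [[-6, -5], [6, 5]].
Solving (A + 4I)v = 0 gives the eigenspace spanned by (-10, 12).
With v_2 = 12, v = (-10, 12), so v_1 = -10.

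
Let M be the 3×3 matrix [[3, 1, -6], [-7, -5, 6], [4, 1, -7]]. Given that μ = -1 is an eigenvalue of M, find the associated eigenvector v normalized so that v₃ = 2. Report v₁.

M + 1I = [[4, 1, -6], [-7, -4, 6], [4, 1, -6]].
Solving (M + 1I)v = 0 gives the eigenspace spanned by (4, -4, 2).
With v₃ = 2, v = (4, -4, 2), so v₁ = 4.

4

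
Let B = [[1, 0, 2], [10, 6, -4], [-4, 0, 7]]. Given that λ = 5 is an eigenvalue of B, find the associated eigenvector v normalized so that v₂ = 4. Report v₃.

-4

B − 5I = [[-4, 0, 2], [10, 1, -4], [-4, 0, 2]].
Solving (B − 5I)v = 0 gives the eigenspace spanned by (-2, 4, -4).
With v₂ = 4, v = (-2, 4, -4), so v₃ = -4.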